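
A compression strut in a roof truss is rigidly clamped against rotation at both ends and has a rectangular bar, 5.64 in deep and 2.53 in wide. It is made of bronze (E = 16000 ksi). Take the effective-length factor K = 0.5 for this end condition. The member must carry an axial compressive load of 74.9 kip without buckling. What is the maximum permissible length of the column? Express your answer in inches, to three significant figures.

Buckling occurs about the weak axis: I_min = h·b³/12 with b = 2.53 in (the shorter side).
I_min = 5.64×2.53³/12 = 7.611 in⁴
At the buckling limit P_cr = P = 7.490×10^4 lb
From P_cr = π²EI/(K·L)²:  L = (1/K)·√(π²EI/P_cr) = (1/0.5)·√(π²×1.60×10^7×7.611/7.490×10^4)
L = 253 in

L_max ≈ 253 in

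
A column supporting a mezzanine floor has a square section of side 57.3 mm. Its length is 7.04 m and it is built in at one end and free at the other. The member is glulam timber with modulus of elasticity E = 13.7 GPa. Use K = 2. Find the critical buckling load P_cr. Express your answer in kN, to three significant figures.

P_cr ≈ 0.613 kN

I = a⁴/12 = 57.3⁴/12 = 8.983×10^5 mm⁴
I = 8.983×10^5 mm⁴ = 8.983×10^-7 m⁴
Effective length L_e = K·L = 2 × 7.04 = 14.08 m
P_cr = π²EI / L_e² = π² × 13.7×10⁹ × 8.983×10^-7 / 14.08² = 612.7 N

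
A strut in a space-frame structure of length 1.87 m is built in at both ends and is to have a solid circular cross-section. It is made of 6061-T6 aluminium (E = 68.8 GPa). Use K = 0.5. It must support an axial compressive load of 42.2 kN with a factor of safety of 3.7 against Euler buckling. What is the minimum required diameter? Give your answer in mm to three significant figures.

d ≈ 45.0 mm

Required P_cr = n·P = 3.7 × 42.2 = 156.1 kN
L_e = K·L = 0.5 × 1.87 = 0.9350 m
Required I = P_cr·L_e²/(π²E) = 1.561×10^5 × 0.9350² / (π² × 6.88×10^10) = 2.010×10^-7 m⁴
I_req = 2.010×10^5 mm⁴
Solid circle: I = πd⁴/64  ⇒  d = (64I/π)^(1/4) = (64×2.010×10^5/π)^(1/4) = 45.0 mm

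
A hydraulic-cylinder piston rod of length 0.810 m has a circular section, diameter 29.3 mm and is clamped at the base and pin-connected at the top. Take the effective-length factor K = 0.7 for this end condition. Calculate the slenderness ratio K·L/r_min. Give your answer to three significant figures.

λ ≈ 77.4

For a solid circle r = d/4 = 29.3/4 = 7.325 mm
L_e = K·L = 0.7 × 0.810 m = 0.5670 m = 567.00 mm
λ = L_e / r_min = 567.00 / 7.325 = 77.4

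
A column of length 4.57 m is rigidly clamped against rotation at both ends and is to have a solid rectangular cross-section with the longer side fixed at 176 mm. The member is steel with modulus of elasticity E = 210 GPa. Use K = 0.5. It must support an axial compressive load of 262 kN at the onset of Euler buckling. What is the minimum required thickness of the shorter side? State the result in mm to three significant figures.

L_e = K·L = 0.5 × 4.57 = 2.285 m
Required I = P_cr·L_e²/(π²E) = 2.620×10^5 × 2.285² / (π² × 2.10×10^11) = 6.600×10^-7 m⁴
I_req = 6.600×10^5 mm⁴
Rectangle, weak axis: I_min = h·b³/12 with h = 176 mm fixed  ⇒  b = (12I/h)^(1/3) = 35.6 mm

b ≈ 35.6 mm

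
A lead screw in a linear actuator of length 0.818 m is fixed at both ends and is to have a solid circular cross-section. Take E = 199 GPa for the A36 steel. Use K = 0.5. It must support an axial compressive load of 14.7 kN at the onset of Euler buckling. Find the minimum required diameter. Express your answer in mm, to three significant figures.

L_e = K·L = 0.5 × 0.818 = 0.4090 m
Required I = P_cr·L_e²/(π²E) = 1.470×10^4 × 0.4090² / (π² × 1.99×10^11) = 1.252×10^-9 m⁴
I_req = 1.252×10^3 mm⁴
Solid circle: I = πd⁴/64  ⇒  d = (64I/π)^(1/4) = (64×1.252×10^3/π)^(1/4) = 12.6 mm

d ≈ 12.6 mm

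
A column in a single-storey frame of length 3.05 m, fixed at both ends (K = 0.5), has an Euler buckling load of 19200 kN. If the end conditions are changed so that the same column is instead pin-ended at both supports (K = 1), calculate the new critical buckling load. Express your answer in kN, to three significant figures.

P_cr ∝ 1/K², so P_cr,new = P_cr,old × (K_old/K_new)² = 19200 × (0.5/1)²
= 19200 × 0.2500 = 4800 kN

P_cr ≈ 4800 kN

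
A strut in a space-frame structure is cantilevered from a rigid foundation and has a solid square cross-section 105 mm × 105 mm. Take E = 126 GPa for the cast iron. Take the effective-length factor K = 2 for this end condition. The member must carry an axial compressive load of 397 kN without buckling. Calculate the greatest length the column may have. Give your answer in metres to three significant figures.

I = a⁴/12 = 105⁴/12 = 1.013×10^7 mm⁴
I = 1.013×10^-5 m⁴
At the buckling limit P_cr = P = 3.970×10^5 N
From P_cr = π²EI/(K·L)²:  L = (1/K)·√(π²EI/P_cr) = (1/2)·√(π²×1.26×10^11×1.013×10^-5/3.970×10^5)
L = 2.82 m

L_max ≈ 2.82 m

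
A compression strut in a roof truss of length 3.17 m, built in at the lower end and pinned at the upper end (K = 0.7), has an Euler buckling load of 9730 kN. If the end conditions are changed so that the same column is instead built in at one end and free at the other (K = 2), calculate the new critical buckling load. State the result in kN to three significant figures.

P_cr ∝ 1/K², so P_cr,new = P_cr,old × (K_old/K_new)² = 9730 × (0.7/2)²
= 9730 × 0.1225 = 1190 kN

P_cr ≈ 1190 kN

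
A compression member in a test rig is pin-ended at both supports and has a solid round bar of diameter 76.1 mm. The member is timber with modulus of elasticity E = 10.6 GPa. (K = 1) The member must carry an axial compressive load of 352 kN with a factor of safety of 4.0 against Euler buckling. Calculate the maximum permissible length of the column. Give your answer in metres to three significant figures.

L_max ≈ 0.350 m

I = πd⁴/64 = π×76.1⁴/64 = 1.646×10^6 mm⁴
I = 1.646×10^-6 m⁴
Required critical load P_cr = n·P = 4.0 × 352 = 1408 kN = 1.408×10^6 N
From P_cr = π²EI/(K·L)²:  L = (1/K)·√(π²EI/P_cr) = (1/1)·√(π²×1.06×10^10×1.646×10^-6/1.408×10^6)
L = 0.350 m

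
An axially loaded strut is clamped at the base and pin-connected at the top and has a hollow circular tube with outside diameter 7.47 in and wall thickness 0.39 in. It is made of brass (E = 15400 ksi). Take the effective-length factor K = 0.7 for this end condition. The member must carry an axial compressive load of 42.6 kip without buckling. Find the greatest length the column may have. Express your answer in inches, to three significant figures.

L_max ≈ 630 in

Inner diameter d_i = 7.47 − 2×0.39 = 6.690 in
I = π(d_o⁴ − d_i⁴)/64 = π(7.47⁴ − 6.690⁴)/64 = 54.52 in⁴
At the buckling limit P_cr = P = 4.260×10^4 lb
From P_cr = π²EI/(K·L)²:  L = (1/K)·√(π²EI/P_cr) = (1/0.7)·√(π²×1.54×10^7×54.52/4.260×10^4)
L = 630 in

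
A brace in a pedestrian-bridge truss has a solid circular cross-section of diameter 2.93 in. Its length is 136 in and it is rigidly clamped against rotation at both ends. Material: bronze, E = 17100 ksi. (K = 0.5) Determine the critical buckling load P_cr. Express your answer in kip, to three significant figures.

I = πd⁴/64 = π×2.93⁴/64 = 3.618 in⁴
Effective length L_e = K·L = 0.5 × 136 = 68.00 in
P_cr = π²EI / L_e² = π² × 17100×10³ × 3.618 / 68.00² = 1.320×10^5 lb

P_cr ≈ 132 kip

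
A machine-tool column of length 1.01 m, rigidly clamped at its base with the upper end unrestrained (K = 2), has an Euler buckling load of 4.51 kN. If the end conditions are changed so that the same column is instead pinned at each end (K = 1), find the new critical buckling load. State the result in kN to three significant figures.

P_cr ∝ 1/K², so P_cr,new = P_cr,old × (K_old/K_new)² = 4.51 × (2/1)²
= 4.51 × 4.000 = 18.0 kN

P_cr ≈ 18.0 kN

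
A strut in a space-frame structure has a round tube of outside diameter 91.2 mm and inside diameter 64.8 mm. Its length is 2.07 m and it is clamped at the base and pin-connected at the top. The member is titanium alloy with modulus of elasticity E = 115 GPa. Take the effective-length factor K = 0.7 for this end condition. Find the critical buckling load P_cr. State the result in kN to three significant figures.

P_cr ≈ 1370 kN

d_o = 91.2 mm, d_i = 64.8 mm
I = π(d_o⁴ − d_i⁴)/64 = π(91.2⁴ − 64.80⁴)/64 = 2.530×10^6 mm⁴
I = 2.530×10^6 mm⁴ = 2.530×10^-6 m⁴
Effective length L_e = K·L = 0.7 × 2.07 = 1.449 m
P_cr = π²EI / L_e² = π² × 115×10⁹ × 2.530×10^-6 / 1.449² = 1.368×10^6 N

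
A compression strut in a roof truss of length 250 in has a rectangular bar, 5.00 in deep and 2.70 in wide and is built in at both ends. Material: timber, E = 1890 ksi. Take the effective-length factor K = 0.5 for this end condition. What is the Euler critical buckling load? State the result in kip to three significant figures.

Buckling occurs about the weak axis: I_min = h·b³/12 with b = 2.70 in (the shorter side).
I_min = 5.00×2.70³/12 = 8.201 in⁴
Effective length L_e = K·L = 0.5 × 250 = 125.0 in
P_cr = π²EI / L_e² = π² × 1890×10³ × 8.201 / 125.0² = 9.791×10^3 lb

P_cr ≈ 9.79 kip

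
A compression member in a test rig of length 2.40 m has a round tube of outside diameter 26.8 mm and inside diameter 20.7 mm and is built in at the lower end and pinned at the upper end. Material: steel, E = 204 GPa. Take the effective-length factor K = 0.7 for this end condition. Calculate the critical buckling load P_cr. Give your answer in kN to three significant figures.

P_cr ≈ 11.6 kN

d_o = 26.8 mm, d_i = 20.7 mm
I = π(d_o⁴ − d_i⁴)/64 = π(26.8⁴ − 20.70⁴)/64 = 1.631×10^4 mm⁴
I = 1.631×10^4 mm⁴ = 1.631×10^-8 m⁴
Effective length L_e = K·L = 0.7 × 2.40 = 1.680 m
P_cr = π²EI / L_e² = π² × 204×10⁹ × 1.631×10^-8 / 1.680² = 1.163×10^4 N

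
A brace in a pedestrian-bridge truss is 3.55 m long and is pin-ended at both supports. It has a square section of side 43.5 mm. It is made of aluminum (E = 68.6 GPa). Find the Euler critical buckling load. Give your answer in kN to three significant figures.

P_cr ≈ 16.0 kN

I = a⁴/12 = 43.5⁴/12 = 2.984×10^5 mm⁴
I = 2.984×10^5 mm⁴ = 2.984×10^-7 m⁴
Effective length L_e = K·L = 1 × 3.55 = 3.550 m
P_cr = π²EI / L_e² = π² × 68.6×10⁹ × 2.984×10^-7 / 3.550² = 1.603×10^4 N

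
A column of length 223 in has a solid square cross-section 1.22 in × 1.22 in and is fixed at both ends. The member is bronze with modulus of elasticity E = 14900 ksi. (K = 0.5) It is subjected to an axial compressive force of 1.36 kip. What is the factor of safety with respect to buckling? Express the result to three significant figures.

n ≈ 1.61

I = a⁴/12 = 1.22⁴/12 = 0.1846 in⁴
Effective length L_e = K·L = 0.5 × 223 = 111.5 in
P_cr = π²EI / L_e² = π² × 14900×10³ × 0.1846 / 111.5² = 2.184×10^3 lb
Factor of safety n = P_cr / P = 2.1837 / 1.36 = 1.61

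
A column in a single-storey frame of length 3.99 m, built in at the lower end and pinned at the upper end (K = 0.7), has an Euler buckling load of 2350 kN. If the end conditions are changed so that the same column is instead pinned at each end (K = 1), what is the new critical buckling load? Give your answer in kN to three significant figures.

P_cr ∝ 1/K², so P_cr,new = P_cr,old × (K_old/K_new)² = 2350 × (0.7/1)²
= 2350 × 0.4900 = 1150 kN

P_cr ≈ 1150 kN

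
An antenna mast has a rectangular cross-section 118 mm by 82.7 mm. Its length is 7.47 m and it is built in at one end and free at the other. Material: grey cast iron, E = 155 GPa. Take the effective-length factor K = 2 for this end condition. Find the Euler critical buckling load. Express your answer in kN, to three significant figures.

Buckling occurs about the weak axis: I_min = h·b³/12 with b = 82.7 mm (the shorter side).
I_min = 118×82.7³/12 = 5.562×10^6 mm⁴
I = 5.562×10^6 mm⁴ = 5.562×10^-6 m⁴
Effective length L_e = K·L = 2 × 7.47 = 14.94 m
P_cr = π²EI / L_e² = π² × 155×10⁹ × 5.562×10^-6 / 14.94² = 3.812×10^4 N

P_cr ≈ 38.1 kN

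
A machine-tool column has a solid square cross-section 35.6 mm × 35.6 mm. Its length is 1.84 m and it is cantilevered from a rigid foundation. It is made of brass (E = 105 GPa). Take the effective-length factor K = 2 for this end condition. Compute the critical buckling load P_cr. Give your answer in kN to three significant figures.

P_cr ≈ 10.2 kN

I = a⁴/12 = 35.6⁴/12 = 1.339×10^5 mm⁴
I = 1.339×10^5 mm⁴ = 1.339×10^-7 m⁴
Effective length L_e = K·L = 2 × 1.84 = 3.680 m
P_cr = π²EI / L_e² = π² × 105×10⁹ × 1.339×10^-7 / 3.680² = 1.024×10^4 N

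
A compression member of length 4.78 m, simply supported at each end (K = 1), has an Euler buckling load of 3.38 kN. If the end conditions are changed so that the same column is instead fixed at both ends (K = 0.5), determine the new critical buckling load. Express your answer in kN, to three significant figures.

P_cr ∝ 1/K², so P_cr,new = P_cr,old × (K_old/K_new)² = 3.38 × (1/0.5)²
= 3.38 × 4.000 = 13.5 kN

P_cr ≈ 13.5 kN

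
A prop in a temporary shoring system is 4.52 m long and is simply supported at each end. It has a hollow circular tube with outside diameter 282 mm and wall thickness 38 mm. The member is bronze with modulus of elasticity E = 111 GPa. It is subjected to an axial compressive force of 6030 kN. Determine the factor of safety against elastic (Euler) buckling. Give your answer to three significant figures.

n ≈ 1.97

Inner diameter d_i = 282 − 2×38 = 206.0 mm
I = π(d_o⁴ − d_i⁴)/64 = π(282⁴ − 206.0⁴)/64 = 2.220×10^8 mm⁴
I = 2.220×10^8 mm⁴ = 2.220×10^-4 m⁴
Effective length L_e = K·L = 1 × 4.52 = 4.520 m
P_cr = π²EI / L_e² = π² × 111×10⁹ × 2.220×10^-4 / 4.520² = 1.191×10^7 N
Factor of safety n = P_cr / P = 11906 / 6030 = 1.97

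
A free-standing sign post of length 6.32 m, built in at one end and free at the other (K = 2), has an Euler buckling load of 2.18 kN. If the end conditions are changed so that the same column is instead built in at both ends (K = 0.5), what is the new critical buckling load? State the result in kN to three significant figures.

P_cr ≈ 34.9 kN

P_cr ∝ 1/K², so P_cr,new = P_cr,old × (K_old/K_new)² = 2.18 × (2/0.5)²
= 2.18 × 16.00 = 34.9 kN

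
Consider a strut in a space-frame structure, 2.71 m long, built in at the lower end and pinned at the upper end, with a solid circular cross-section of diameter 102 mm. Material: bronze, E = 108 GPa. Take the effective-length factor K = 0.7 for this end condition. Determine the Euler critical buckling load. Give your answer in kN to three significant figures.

I = πd⁴/64 = π×102⁴/64 = 5.313×10^6 mm⁴
I = 5.313×10^6 mm⁴ = 5.313×10^-6 m⁴
Effective length L_e = K·L = 0.7 × 2.71 = 1.897 m
P_cr = π²EI / L_e² = π² × 108×10⁹ × 5.313×10^-6 / 1.897² = 1.574×10^6 N

P_cr ≈ 1570 kN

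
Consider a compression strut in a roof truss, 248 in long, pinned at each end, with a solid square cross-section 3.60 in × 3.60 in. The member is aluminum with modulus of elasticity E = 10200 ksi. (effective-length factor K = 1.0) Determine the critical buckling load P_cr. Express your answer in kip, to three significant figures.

I = a⁴/12 = 3.60⁴/12 = 14.00 in⁴
Effective length L_e = K·L = 1 × 248 = 248.0 in
P_cr = π²EI / L_e² = π² × 10200×10³ × 14.00 / 248.0² = 2.291×10^4 lb

P_cr ≈ 22.9 kip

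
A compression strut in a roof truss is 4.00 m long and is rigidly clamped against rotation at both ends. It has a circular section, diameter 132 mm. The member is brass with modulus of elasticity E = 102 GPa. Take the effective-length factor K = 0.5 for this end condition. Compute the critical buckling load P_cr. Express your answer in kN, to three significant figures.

I = πd⁴/64 = π×132⁴/64 = 1.490×10^7 mm⁴
I = 1.490×10^7 mm⁴ = 1.490×10^-5 m⁴
Effective length L_e = K·L = 0.5 × 4.00 = 2.000 m
P_cr = π²EI / L_e² = π² × 102×10⁹ × 1.490×10^-5 / 2.000² = 3.751×10^6 N

P_cr ≈ 3750 kN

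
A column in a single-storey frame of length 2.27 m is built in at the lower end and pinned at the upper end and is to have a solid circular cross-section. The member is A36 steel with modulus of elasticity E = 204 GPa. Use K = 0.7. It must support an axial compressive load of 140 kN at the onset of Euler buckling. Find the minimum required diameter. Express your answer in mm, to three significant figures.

L_e = K·L = 0.7 × 2.27 = 1.589 m
Required I = P_cr·L_e²/(π²E) = 1.400×10^5 × 1.589² / (π² × 2.04×10^11) = 1.756×10^-7 m⁴
I_req = 1.756×10^5 mm⁴
Solid circle: I = πd⁴/64  ⇒  d = (64I/π)^(1/4) = (64×1.756×10^5/π)^(1/4) = 43.5 mm

d ≈ 43.5 mm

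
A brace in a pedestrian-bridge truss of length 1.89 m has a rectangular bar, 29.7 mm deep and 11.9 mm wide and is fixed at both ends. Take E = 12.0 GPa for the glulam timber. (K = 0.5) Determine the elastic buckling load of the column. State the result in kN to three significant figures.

Buckling occurs about the weak axis: I_min = h·b³/12 with b = 11.9 mm (the shorter side).
I_min = 29.7×11.9³/12 = 4.171×10^3 mm⁴
I = 4.171×10^3 mm⁴ = 4.171×10^-9 m⁴
Effective length L_e = K·L = 0.5 × 1.89 = 0.9450 m
P_cr = π²EI / L_e² = π² × 12.0×10⁹ × 4.171×10^-9 / 0.9450² = 553.1 N

P_cr ≈ 0.553 kN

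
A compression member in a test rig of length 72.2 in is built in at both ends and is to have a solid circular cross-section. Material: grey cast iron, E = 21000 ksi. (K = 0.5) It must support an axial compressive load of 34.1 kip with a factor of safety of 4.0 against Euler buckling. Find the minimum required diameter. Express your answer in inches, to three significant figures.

d ≈ 2.04 in

Required P_cr = n·P = 4.0 × 34.1 = 136.4 kip
L_e = K·L = 0.5 × 72.2 = 36.10 in
Required I = P_cr·L_e²/(π²E) = 1.364×10^5 × 36.10² / (π² × 2.10×10^7) = 0.8576 in⁴
Solid circle: I = πd⁴/64  ⇒  d = (64I/π)^(1/4) = (64×0.8576/π)^(1/4) = 2.04 in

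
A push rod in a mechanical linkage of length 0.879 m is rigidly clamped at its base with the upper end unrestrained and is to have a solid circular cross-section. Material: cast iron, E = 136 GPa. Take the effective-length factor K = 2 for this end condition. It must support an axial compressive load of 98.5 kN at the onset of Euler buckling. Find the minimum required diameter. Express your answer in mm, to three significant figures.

L_e = K·L = 2 × 0.879 = 1.758 m
Required I = P_cr·L_e²/(π²E) = 9.850×10^4 × 1.758² / (π² × 1.36×10^11) = 2.268×10^-7 m⁴
I_req = 2.268×10^5 mm⁴
Solid circle: I = πd⁴/64  ⇒  d = (64I/π)^(1/4) = (64×2.268×10^5/π)^(1/4) = 46.4 mm

d ≈ 46.4 mm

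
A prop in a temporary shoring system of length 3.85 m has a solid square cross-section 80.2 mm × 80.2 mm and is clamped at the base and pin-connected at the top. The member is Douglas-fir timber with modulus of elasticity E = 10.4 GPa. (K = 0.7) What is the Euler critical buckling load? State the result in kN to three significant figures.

P_cr ≈ 48.7 kN

I = a⁴/12 = 80.2⁴/12 = 3.448×10^6 mm⁴
I = 3.448×10^6 mm⁴ = 3.448×10^-6 m⁴
Effective length L_e = K·L = 0.7 × 3.85 = 2.695 m
P_cr = π²EI / L_e² = π² × 10.4×10⁹ × 3.448×10^-6 / 2.695² = 4.872×10^4 N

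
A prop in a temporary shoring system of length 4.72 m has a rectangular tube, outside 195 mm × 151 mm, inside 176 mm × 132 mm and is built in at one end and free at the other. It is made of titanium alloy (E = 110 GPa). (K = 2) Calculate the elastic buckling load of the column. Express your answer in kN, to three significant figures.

Weak-axis I_min = (h_o·b_o³ − h_i·b_i³)/12 with b_o = 151, b_i = 132.0 mm (shorter outer/inner sides).
I_min = (195×151³ − 176.0×132.0³)/12 = 2.222×10^7 mm⁴
I = 2.222×10^7 mm⁴ = 2.222×10^-5 m⁴
Effective length L_e = K·L = 2 × 4.72 = 9.440 m
P_cr = π²EI / L_e² = π² × 110×10⁹ × 2.222×10^-5 / 9.440² = 2.706×10^5 N

P_cr ≈ 271 kN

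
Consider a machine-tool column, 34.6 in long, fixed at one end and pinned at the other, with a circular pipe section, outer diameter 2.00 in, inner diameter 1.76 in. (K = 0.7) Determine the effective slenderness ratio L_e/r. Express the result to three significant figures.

d_o = 2.00 in, d_i = 1.76 in
I = π(d_o⁴ − d_i⁴)/64 = π(2.00⁴ − 1.760⁴)/64 = 0.3144 in⁴
A = 0.7087 in²;  r_min = √(I/A) = √(0.3144/0.7087) = 0.6660 in
L_e = K·L = 0.7 × 34.6 = 24.22 in
λ = L_e / r_min = 24.220 / 0.6660 = 36.4

λ ≈ 36.4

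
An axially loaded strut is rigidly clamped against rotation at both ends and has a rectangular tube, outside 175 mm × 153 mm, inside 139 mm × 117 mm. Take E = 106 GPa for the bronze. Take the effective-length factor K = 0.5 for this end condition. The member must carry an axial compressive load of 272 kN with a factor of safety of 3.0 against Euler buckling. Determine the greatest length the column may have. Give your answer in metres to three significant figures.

Weak-axis I_min = (h_o·b_o³ − h_i·b_i³)/12 with b_o = 153, b_i = 117.0 mm (shorter outer/inner sides).
I_min = (175×153³ − 139.0×117.0³)/12 = 3.368×10^7 mm⁴
I = 3.368×10^-5 m⁴
Required critical load P_cr = n·P = 3.0 × 272 = 816.0 kN = 8.160×10^5 N
From P_cr = π²EI/(K·L)²:  L = (1/K)·√(π²EI/P_cr) = (1/0.5)·√(π²×1.06×10^11×3.368×10^-5/8.160×10^5)
L = 13.1 m

L_max ≈ 13.1 m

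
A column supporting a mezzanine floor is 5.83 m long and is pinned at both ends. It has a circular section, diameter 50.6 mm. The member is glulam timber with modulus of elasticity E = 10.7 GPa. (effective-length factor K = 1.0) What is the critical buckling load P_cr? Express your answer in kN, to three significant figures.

P_cr ≈ 1.00 kN

I = πd⁴/64 = π×50.6⁴/64 = 3.218×10^5 mm⁴
I = 3.218×10^5 mm⁴ = 3.218×10^-7 m⁴
Effective length L_e = K·L = 1 × 5.83 = 5.830 m
P_cr = π²EI / L_e² = π² × 10.7×10⁹ × 3.218×10^-7 / 5.830² = 999.8 N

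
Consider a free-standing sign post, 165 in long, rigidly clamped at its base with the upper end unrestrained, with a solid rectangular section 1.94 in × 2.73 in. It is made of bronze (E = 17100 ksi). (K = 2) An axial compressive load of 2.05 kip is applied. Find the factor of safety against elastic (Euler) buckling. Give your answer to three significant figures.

Buckling occurs about the weak axis: I_min = h·b³/12 with b = 1.94 in (the shorter side).
I_min = 2.73×1.94³/12 = 1.661 in⁴
Effective length L_e = K·L = 2 × 165 = 330.0 in
P_cr = π²EI / L_e² = π² × 17100×10³ × 1.661 / 330.0² = 2.574×10^3 lb
Factor of safety n = P_cr / P = 2.5743 / 2.05 = 1.26

n ≈ 1.26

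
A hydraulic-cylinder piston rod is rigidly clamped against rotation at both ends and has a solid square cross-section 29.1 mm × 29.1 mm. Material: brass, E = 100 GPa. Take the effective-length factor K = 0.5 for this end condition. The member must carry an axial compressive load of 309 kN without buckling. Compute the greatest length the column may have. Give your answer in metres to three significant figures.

L_max ≈ 0.874 m

I = a⁴/12 = 29.1⁴/12 = 5.976×10^4 mm⁴
I = 5.976×10^-8 m⁴
At the buckling limit P_cr = P = 3.090×10^5 N
From P_cr = π²EI/(K·L)²:  L = (1/K)·√(π²EI/P_cr) = (1/0.5)·√(π²×1.00×10^11×5.976×10^-8/3.090×10^5)
L = 0.874 m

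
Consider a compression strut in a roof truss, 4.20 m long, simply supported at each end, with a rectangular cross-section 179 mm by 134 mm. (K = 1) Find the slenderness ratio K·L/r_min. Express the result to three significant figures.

λ ≈ 109

Buckling occurs about the weak axis: I_min = h·b³/12 with b = 134 mm (the shorter side).
I_min = 179×134³/12 = 3.589×10^7 mm⁴
A = 2.399×10^4 mm²;  r_min = √(I/A) = √(3.589×10^7/2.399×10^4) = 38.68 mm
L_e = K·L = 1 × 4.20 m = 4.200 m = 4200.0 mm
λ = L_e / r_min = 4200.0 / 38.68 = 109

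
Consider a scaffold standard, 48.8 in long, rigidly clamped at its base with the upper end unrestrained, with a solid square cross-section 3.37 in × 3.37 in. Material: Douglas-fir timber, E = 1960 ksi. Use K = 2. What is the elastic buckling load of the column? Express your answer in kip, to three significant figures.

I = a⁴/12 = 3.37⁴/12 = 10.75 in⁴
Effective length L_e = K·L = 2 × 48.8 = 97.60 in
P_cr = π²EI / L_e² = π² × 1960×10³ × 10.75 / 97.60² = 2.183×10^4 lb

P_cr ≈ 21.8 kip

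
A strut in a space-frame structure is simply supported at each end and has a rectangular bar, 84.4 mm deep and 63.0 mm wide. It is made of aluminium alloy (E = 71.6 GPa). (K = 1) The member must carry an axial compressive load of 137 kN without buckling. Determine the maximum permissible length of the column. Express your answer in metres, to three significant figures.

L_max ≈ 3.01 m

Buckling occurs about the weak axis: I_min = h·b³/12 with b = 63.0 mm (the shorter side).
I_min = 84.4×63.0³/12 = 1.759×10^6 mm⁴
I = 1.759×10^-6 m⁴
At the buckling limit P_cr = P = 1.370×10^5 N
From P_cr = π²EI/(K·L)²:  L = (1/K)·√(π²EI/P_cr) = (1/1)·√(π²×7.16×10^10×1.759×10^-6/1.370×10^5)
L = 3.01 m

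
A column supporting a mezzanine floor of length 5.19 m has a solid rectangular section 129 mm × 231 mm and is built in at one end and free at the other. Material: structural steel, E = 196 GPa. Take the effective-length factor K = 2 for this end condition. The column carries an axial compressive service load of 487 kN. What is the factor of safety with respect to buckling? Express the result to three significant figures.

n ≈ 1.52

Buckling occurs about the weak axis: I_min = h·b³/12 with b = 129 mm (the shorter side).
I_min = 231×129³/12 = 4.132×10^7 mm⁴
I = 4.132×10^7 mm⁴ = 4.132×10^-5 m⁴
Effective length L_e = K·L = 2 × 5.19 = 10.38 m
P_cr = π²EI / L_e² = π² × 196×10⁹ × 4.132×10^-5 / 10.38² = 7.419×10^5 N
Factor of safety n = P_cr / P = 741.93 / 487 = 1.52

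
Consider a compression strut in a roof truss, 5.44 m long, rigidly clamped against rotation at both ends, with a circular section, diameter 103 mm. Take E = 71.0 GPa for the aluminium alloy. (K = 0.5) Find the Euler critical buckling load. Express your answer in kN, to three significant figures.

I = πd⁴/64 = π×103⁴/64 = 5.525×10^6 mm⁴
I = 5.525×10^6 mm⁴ = 5.525×10^-6 m⁴
Effective length L_e = K·L = 0.5 × 5.44 = 2.720 m
P_cr = π²EI / L_e² = π² × 71.0×10⁹ × 5.525×10^-6 / 2.720² = 5.233×10^5 N

P_cr ≈ 523 kN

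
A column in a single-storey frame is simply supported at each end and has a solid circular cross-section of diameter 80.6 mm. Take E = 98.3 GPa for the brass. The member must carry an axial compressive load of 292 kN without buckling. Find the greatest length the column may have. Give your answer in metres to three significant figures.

L_max ≈ 2.62 m

I = πd⁴/64 = π×80.6⁴/64 = 2.072×10^6 mm⁴
I = 2.072×10^-6 m⁴
At the buckling limit P_cr = P = 2.920×10^5 N
From P_cr = π²EI/(K·L)²:  L = (1/K)·√(π²EI/P_cr) = (1/1)·√(π²×9.83×10^10×2.072×10^-6/2.920×10^5)
L = 2.62 m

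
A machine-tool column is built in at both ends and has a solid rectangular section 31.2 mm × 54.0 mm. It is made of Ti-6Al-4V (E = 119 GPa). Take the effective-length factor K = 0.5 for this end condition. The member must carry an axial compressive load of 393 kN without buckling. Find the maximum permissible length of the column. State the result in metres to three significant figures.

L_max ≈ 1.28 m

Buckling occurs about the weak axis: I_min = h·b³/12 with b = 31.2 mm (the shorter side).
I_min = 54.0×31.2³/12 = 1.367×10^5 mm⁴
I = 1.367×10^-7 m⁴
At the buckling limit P_cr = P = 3.930×10^5 N
From P_cr = π²EI/(K·L)²:  L = (1/K)·√(π²EI/P_cr) = (1/0.5)·√(π²×1.19×10^11×1.367×10^-7/3.930×10^5)
L = 1.28 m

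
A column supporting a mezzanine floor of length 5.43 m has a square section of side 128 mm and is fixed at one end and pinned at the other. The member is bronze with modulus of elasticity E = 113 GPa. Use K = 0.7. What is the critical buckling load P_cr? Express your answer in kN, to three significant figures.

P_cr ≈ 1730 kN

I = a⁴/12 = 128⁴/12 = 2.237×10^7 mm⁴
I = 2.237×10^7 mm⁴ = 2.237×10^-5 m⁴
Effective length L_e = K·L = 0.7 × 5.43 = 3.801 m
P_cr = π²EI / L_e² = π² × 113×10⁹ × 2.237×10^-5 / 3.801² = 1.727×10^6 N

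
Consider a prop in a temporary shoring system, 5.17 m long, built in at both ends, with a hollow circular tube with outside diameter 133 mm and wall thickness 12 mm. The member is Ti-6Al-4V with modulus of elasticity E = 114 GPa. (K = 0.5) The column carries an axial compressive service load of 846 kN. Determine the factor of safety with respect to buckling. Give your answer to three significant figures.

n ≈ 1.68

Inner diameter d_i = 133 − 2×12 = 109.0 mm
I = π(d_o⁴ − d_i⁴)/64 = π(133⁴ − 109.0⁴)/64 = 8.430×10^6 mm⁴
I = 8.430×10^6 mm⁴ = 8.430×10^-6 m⁴
Effective length L_e = K·L = 0.5 × 5.17 = 2.585 m
P_cr = π²EI / L_e² = π² × 114×10⁹ × 8.430×10^-6 / 2.585² = 1.419×10^6 N
Factor of safety n = P_cr / P = 1419.5 / 846 = 1.68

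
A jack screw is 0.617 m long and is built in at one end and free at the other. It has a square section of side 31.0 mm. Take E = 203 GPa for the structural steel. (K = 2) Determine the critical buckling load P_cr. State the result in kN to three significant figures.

I = a⁴/12 = 31.0⁴/12 = 7.696×10^4 mm⁴
I = 7.696×10^4 mm⁴ = 7.696×10^-8 m⁴
Effective length L_e = K·L = 2 × 0.617 = 1.234 m
P_cr = π²EI / L_e² = π² × 203×10⁹ × 7.696×10^-8 / 1.234² = 1.013×10^5 N

P_cr ≈ 101 kN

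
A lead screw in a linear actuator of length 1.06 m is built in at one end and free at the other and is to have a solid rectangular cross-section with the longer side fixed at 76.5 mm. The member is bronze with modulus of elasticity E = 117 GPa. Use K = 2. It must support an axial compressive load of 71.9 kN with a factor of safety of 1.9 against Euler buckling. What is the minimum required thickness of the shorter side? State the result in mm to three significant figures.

Required P_cr = n·P = 1.9 × 71.9 = 136.6 kN
L_e = K·L = 2 × 1.06 = 2.120 m
Required I = P_cr·L_e²/(π²E) = 1.366×10^5 × 2.120² / (π² × 1.17×10^11) = 5.317×10^-7 m⁴
I_req = 5.317×10^5 mm⁴
Rectangle, weak axis: I_min = h·b³/12 with h = 76.5 mm fixed  ⇒  b = (12I/h)^(1/3) = 43.7 mm

b ≈ 43.7 mm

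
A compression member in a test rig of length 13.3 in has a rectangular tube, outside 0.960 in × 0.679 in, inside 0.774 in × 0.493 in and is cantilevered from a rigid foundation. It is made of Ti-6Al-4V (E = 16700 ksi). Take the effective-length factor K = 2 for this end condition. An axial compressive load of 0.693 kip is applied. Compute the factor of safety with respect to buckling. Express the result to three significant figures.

Weak-axis I_min = (h_o·b_o³ − h_i·b_i³)/12 with b_o = 0.679, b_i = 0.4930 in (shorter outer/inner sides).
I_min = (0.960×0.679³ − 0.7740×0.4930³)/12 = 1.732×10^-2 in⁴
Effective length L_e = K·L = 2 × 13.3 = 26.60 in
P_cr = π²EI / L_e² = π² × 16700×10³ × 1.732×10^-2 / 26.60² = 4.033×10^3 lb
Factor of safety n = P_cr / P = 4.0335 / 0.693 = 5.82

n ≈ 5.82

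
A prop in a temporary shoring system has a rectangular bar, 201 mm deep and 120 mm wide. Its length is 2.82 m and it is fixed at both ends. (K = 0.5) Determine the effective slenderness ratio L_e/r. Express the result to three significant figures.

For a rectangle r_min = b/√12 = 120/√12 = 34.64 mm
L_e = K·L = 0.5 × 2.82 m = 1.410 m = 1410.0 mm
λ = L_e / r_min = 1410.0 / 34.64 = 40.7

λ ≈ 40.7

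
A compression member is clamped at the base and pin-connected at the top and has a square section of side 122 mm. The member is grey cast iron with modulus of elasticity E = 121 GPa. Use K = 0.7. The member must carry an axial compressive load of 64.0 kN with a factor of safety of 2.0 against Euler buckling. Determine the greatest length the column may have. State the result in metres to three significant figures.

L_max ≈ 18.7 m

I = a⁴/12 = 122⁴/12 = 1.846×10^7 mm⁴
I = 1.846×10^-5 m⁴
Required critical load P_cr = n·P = 2.0 × 64.0 = 128.0 kN = 1.280×10^5 N
From P_cr = π²EI/(K·L)²:  L = (1/K)·√(π²EI/P_cr) = (1/0.7)·√(π²×1.21×10^11×1.846×10^-5/1.280×10^5)
L = 18.7 m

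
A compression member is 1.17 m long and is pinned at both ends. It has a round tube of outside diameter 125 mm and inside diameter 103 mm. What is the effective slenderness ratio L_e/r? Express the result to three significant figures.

λ ≈ 28.9

d_o = 125 mm, d_i = 103 mm
I = π(d_o⁴ − d_i⁴)/64 = π(125⁴ − 103.0⁴)/64 = 6.459×10^6 mm⁴
A = 3.940×10^3 mm²;  r_min = √(I/A) = √(6.459×10^6/3.940×10^3) = 40.49 mm
L_e = K·L = 1 × 1.17 m = 1.170 m = 1170.0 mm
λ = L_e / r_min = 1170.0 / 40.49 = 28.9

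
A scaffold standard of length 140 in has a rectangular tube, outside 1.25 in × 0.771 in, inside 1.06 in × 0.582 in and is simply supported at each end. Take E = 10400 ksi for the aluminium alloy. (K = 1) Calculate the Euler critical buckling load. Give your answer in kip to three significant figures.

Weak-axis I_min = (h_o·b_o³ − h_i·b_i³)/12 with b_o = 0.771, b_i = 0.5820 in (shorter outer/inner sides).
I_min = (1.25×0.771³ − 1.060×0.5820³)/12 = 3.033×10^-2 in⁴
Effective length L_e = K·L = 1 × 140 = 140.0 in
P_cr = π²EI / L_e² = π² × 10400×10³ × 3.033×10^-2 / 140.0² = 158.8 lb

P_cr ≈ 0.159 kip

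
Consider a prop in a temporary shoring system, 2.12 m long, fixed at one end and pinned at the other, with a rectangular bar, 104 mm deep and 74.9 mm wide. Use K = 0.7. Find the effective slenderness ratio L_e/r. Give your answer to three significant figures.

λ ≈ 68.6

Buckling occurs about the weak axis: I_min = h·b³/12 with b = 74.9 mm (the shorter side).
I_min = 104×74.9³/12 = 3.642×10^6 mm⁴
A = 7.790×10^3 mm²;  r_min = √(I/A) = √(3.642×10^6/7.790×10^3) = 21.62 mm
L_e = K·L = 0.7 × 2.12 m = 1.484 m = 1484.0 mm
λ = L_e / r_min = 1484.0 / 21.62 = 68.6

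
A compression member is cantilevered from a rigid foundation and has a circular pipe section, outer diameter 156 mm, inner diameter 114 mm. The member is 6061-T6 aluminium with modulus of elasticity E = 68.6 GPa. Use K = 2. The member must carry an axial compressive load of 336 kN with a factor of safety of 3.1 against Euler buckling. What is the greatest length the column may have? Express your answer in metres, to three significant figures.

L_max ≈ 1.84 m

d_o = 156 mm, d_i = 114 mm
I = π(d_o⁴ − d_i⁴)/64 = π(156⁴ − 114.0⁴)/64 = 2.078×10^7 mm⁴
I = 2.078×10^-5 m⁴
Required critical load P_cr = n·P = 3.1 × 336 = 1042 kN = 1.042×10^6 N
From P_cr = π²EI/(K·L)²:  L = (1/K)·√(π²EI/P_cr) = (1/2)·√(π²×6.86×10^10×2.078×10^-5/1.042×10^6)
L = 1.84 m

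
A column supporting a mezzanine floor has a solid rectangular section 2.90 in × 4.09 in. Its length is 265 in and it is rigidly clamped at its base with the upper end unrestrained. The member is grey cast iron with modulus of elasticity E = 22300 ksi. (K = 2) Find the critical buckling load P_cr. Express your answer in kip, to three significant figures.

Buckling occurs about the weak axis: I_min = h·b³/12 with b = 2.90 in (the shorter side).
I_min = 4.09×2.90³/12 = 8.313 in⁴
Effective length L_e = K·L = 2 × 265 = 530.0 in
P_cr = π²EI / L_e² = π² × 22300×10³ × 8.313 / 530.0² = 6.513×10^3 lb

P_cr ≈ 6.51 kip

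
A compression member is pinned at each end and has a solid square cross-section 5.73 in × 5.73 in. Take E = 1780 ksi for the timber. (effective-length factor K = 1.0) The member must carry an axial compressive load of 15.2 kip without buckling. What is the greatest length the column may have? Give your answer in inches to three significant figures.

L_max ≈ 322 in

I = a⁴/12 = 5.73⁴/12 = 89.83 in⁴
At the buckling limit P_cr = P = 1.520×10^4 lb
From P_cr = π²EI/(K·L)²:  L = (1/K)·√(π²EI/P_cr) = (1/1)·√(π²×1.78×10^6×89.83/1.520×10^4)
L = 322 in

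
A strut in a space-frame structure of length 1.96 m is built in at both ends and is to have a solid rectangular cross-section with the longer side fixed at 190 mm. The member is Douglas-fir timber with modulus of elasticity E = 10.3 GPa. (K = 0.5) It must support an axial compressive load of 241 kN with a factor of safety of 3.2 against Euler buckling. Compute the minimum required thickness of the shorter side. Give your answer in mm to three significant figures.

b ≈ 77.2 mm

Required P_cr = n·P = 3.2 × 241 = 771.2 kN
L_e = K·L = 0.5 × 1.96 = 0.9800 m
Required I = P_cr·L_e²/(π²E) = 7.712×10^5 × 0.9800² / (π² × 1.03×10^10) = 7.286×10^-6 m⁴
I_req = 7.286×10^6 mm⁴
Rectangle, weak axis: I_min = h·b³/12 with h = 190 mm fixed  ⇒  b = (12I/h)^(1/3) = 77.2 mm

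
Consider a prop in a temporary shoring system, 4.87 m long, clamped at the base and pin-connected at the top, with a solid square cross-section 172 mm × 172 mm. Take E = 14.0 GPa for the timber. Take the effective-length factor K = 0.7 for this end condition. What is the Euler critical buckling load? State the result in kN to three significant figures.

I = a⁴/12 = 172⁴/12 = 7.293×10^7 mm⁴
I = 7.293×10^7 mm⁴ = 7.293×10^-5 m⁴
Effective length L_e = K·L = 0.7 × 4.87 = 3.409 m
P_cr = π²EI / L_e² = π² × 14.0×10⁹ × 7.293×10^-5 / 3.409² = 8.672×10^5 N

P_cr ≈ 867 kN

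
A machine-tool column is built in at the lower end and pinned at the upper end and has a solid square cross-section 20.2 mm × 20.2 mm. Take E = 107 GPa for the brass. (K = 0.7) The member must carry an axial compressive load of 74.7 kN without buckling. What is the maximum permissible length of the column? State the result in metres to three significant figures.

L_max ≈ 0.633 m

I = a⁴/12 = 20.2⁴/12 = 1.387×10^4 mm⁴
I = 1.387×10^-8 m⁴
At the buckling limit P_cr = P = 7.470×10^4 N
From P_cr = π²EI/(K·L)²:  L = (1/K)·√(π²EI/P_cr) = (1/0.7)·√(π²×1.07×10^11×1.387×10^-8/7.470×10^4)
L = 0.633 m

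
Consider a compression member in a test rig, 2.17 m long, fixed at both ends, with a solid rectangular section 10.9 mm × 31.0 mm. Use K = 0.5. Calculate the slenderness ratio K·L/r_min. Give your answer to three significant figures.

Buckling occurs about the weak axis: I_min = h·b³/12 with b = 10.9 mm (the shorter side).
I_min = 31.0×10.9³/12 = 3.345×10^3 mm⁴
A = 337.9 mm²;  r_min = √(I/A) = √(3.345×10^3/337.9) = 3.147 mm
L_e = K·L = 0.5 × 2.17 m = 1.085 m = 1085.0 mm
λ = L_e / r_min = 1085.0 / 3.147 = 345

λ ≈ 345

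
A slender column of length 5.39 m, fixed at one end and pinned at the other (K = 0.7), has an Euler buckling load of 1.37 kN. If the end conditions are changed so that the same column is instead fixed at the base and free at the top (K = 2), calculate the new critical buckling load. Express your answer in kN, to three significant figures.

P_cr ≈ 0.168 kN

P_cr ∝ 1/K², so P_cr,new = P_cr,old × (K_old/K_new)² = 1.37 × (0.7/2)²
= 1.37 × 0.1225 = 0.168 kN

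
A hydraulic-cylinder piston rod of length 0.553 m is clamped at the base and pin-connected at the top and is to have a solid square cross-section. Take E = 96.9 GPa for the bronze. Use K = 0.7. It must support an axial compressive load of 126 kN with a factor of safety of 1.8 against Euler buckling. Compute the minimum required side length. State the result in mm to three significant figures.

Required P_cr = n·P = 1.8 × 126 = 226.8 kN
L_e = K·L = 0.7 × 0.553 = 0.3871 m
Required I = P_cr·L_e²/(π²E) = 2.268×10^5 × 0.3871² / (π² × 9.69×10^10) = 3.554×10^-8 m⁴
I_req = 3.554×10^4 mm⁴
Solid square: I = a⁴/12  ⇒  a = (12I)^(1/4) = (12×3.554×10^4)^(1/4) = 25.6 mm

a ≈ 25.6 mm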